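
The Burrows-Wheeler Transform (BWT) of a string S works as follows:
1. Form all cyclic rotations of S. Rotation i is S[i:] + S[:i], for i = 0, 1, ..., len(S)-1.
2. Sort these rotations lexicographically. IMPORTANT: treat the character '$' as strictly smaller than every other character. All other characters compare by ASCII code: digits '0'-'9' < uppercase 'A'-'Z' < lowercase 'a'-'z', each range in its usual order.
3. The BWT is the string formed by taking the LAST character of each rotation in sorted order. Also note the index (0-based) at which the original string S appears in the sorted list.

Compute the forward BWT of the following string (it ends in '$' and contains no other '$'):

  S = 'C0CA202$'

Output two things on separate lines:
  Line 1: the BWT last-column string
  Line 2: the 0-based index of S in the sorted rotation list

All 8 rotations (rotation i = S[i:]+S[:i]):
  rot[0] = C0CA202$
  rot[1] = 0CA202$C
  rot[2] = CA202$C0
  rot[3] = A202$C0C
  rot[4] = 202$C0CA
  rot[5] = 02$C0CA2
  rot[6] = 2$C0CA20
  rot[7] = $C0CA202
Sorted (with $ < everything):
  sorted[0] = $C0CA202  (last char: '2')
  sorted[1] = 02$C0CA2  (last char: '2')
  sorted[2] = 0CA202$C  (last char: 'C')
  sorted[3] = 2$C0CA20  (last char: '0')
  sorted[4] = 202$C0CA  (last char: 'A')
  sorted[5] = A202$C0C  (last char: 'C')
  sorted[6] = C0CA202$  (last char: '$')
  sorted[7] = CA202$C0  (last char: '0')
Last column: 22C0AC$0
Original string S is at sorted index 6

Answer: 22C0AC$0
6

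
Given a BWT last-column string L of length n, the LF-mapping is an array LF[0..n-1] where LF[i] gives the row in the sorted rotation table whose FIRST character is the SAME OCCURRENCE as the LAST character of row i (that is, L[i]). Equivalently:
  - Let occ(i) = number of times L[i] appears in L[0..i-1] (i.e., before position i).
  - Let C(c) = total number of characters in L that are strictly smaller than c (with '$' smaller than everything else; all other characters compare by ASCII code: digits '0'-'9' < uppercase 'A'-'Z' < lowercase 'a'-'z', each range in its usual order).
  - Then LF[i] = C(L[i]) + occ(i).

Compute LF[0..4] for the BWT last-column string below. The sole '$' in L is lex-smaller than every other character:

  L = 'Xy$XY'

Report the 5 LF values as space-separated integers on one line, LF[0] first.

Char counts: '$':1, 'X':2, 'Y':1, 'y':1
C (first-col start): C('$')=0, C('X')=1, C('Y')=3, C('y')=4
L[0]='X': occ=0, LF[0]=C('X')+0=1+0=1
L[1]='y': occ=0, LF[1]=C('y')+0=4+0=4
L[2]='$': occ=0, LF[2]=C('$')+0=0+0=0
L[3]='X': occ=1, LF[3]=C('X')+1=1+1=2
L[4]='Y': occ=0, LF[4]=C('Y')+0=3+0=3

Answer: 1 4 0 2 3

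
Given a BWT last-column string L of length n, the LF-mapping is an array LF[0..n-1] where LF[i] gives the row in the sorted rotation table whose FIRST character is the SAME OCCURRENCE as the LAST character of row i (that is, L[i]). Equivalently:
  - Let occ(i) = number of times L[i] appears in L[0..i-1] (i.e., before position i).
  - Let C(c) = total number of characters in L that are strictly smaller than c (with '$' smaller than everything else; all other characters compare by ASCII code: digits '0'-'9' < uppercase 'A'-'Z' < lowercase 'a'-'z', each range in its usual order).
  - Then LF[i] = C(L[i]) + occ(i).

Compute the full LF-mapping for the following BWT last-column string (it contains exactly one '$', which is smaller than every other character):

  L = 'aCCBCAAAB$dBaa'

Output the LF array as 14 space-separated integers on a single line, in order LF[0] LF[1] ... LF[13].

Answer: 10 7 8 4 9 1 2 3 5 0 13 6 11 12

Derivation:
Char counts: '$':1, 'A':3, 'B':3, 'C':3, 'a':3, 'd':1
C (first-col start): C('$')=0, C('A')=1, C('B')=4, C('C')=7, C('a')=10, C('d')=13
L[0]='a': occ=0, LF[0]=C('a')+0=10+0=10
L[1]='C': occ=0, LF[1]=C('C')+0=7+0=7
L[2]='C': occ=1, LF[2]=C('C')+1=7+1=8
L[3]='B': occ=0, LF[3]=C('B')+0=4+0=4
L[4]='C': occ=2, LF[4]=C('C')+2=7+2=9
L[5]='A': occ=0, LF[5]=C('A')+0=1+0=1
L[6]='A': occ=1, LF[6]=C('A')+1=1+1=2
L[7]='A': occ=2, LF[7]=C('A')+2=1+2=3
L[8]='B': occ=1, LF[8]=C('B')+1=4+1=5
L[9]='$': occ=0, LF[9]=C('$')+0=0+0=0
L[10]='d': occ=0, LF[10]=C('d')+0=13+0=13
L[11]='B': occ=2, LF[11]=C('B')+2=4+2=6
L[12]='a': occ=1, LF[12]=C('a')+1=10+1=11
L[13]='a': occ=2, LF[13]=C('a')+2=10+2=12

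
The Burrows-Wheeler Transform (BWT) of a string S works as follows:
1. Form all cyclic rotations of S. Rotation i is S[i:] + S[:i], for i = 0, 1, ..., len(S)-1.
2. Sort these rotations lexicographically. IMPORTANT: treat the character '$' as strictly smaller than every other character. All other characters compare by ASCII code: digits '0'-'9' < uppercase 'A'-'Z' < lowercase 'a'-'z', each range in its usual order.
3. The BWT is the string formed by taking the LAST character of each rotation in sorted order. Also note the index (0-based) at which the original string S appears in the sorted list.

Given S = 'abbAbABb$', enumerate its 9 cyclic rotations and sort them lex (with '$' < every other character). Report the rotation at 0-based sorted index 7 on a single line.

Answer: bAbABb$ab

Derivation:
All 9 rotations (rotation i = S[i:]+S[:i]):
  rot[0] = abbAbABb$
  rot[1] = bbAbABb$a
  rot[2] = bAbABb$ab
  rot[3] = AbABb$abb
  rot[4] = bABb$abbA
  rot[5] = ABb$abbAb
  rot[6] = Bb$abbAbA
  rot[7] = b$abbAbAB
  rot[8] = $abbAbABb
Sorted (with $ < everything):
  sorted[0] = $abbAbABb
  sorted[1] = ABb$abbAb
  sorted[2] = AbABb$abb
  sorted[3] = Bb$abbAbA
  sorted[4] = abbAbABb$
  sorted[5] = b$abbAbAB
  sorted[6] = bABb$abbA
  sorted[7] = bAbABb$ab
  sorted[8] = bbAbABb$a
sorted[7] = bAbABb$ab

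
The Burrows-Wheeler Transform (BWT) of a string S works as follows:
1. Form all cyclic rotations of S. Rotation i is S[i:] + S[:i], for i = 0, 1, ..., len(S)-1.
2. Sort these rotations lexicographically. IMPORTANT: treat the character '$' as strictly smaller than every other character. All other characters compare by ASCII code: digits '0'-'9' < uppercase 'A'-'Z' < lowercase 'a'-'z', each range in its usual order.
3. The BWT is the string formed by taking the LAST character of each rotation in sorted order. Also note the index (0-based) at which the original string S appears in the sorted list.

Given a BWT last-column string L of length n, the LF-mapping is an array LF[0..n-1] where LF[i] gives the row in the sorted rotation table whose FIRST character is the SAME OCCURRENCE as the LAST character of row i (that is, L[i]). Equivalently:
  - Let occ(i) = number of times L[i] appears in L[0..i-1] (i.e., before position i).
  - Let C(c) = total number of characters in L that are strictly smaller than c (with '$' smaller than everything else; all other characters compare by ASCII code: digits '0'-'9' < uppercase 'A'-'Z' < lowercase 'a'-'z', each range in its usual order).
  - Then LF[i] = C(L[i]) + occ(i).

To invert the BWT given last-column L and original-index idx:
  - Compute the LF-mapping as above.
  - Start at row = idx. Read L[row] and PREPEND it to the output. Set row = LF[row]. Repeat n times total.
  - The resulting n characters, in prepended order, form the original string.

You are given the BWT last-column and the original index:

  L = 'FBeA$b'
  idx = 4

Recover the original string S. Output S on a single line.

LF mapping: 3 2 5 1 0 4
Walk LF starting at row 4, prepending L[row]:
  step 1: row=4, L[4]='$', prepend. Next row=LF[4]=0
  step 2: row=0, L[0]='F', prepend. Next row=LF[0]=3
  step 3: row=3, L[3]='A', prepend. Next row=LF[3]=1
  step 4: row=1, L[1]='B', prepend. Next row=LF[1]=2
  step 5: row=2, L[2]='e', prepend. Next row=LF[2]=5
  step 6: row=5, L[5]='b', prepend. Next row=LF[5]=4
Reversed output: beBAF$

Answer: beBAF$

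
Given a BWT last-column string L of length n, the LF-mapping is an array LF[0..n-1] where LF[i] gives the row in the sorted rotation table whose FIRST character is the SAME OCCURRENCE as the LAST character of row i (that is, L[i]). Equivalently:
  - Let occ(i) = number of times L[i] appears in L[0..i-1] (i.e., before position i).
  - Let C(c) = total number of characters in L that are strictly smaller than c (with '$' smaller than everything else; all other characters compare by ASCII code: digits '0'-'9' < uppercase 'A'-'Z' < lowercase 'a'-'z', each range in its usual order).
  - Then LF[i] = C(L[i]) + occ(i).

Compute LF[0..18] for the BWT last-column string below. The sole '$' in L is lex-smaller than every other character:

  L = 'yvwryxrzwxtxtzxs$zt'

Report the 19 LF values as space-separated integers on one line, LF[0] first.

Answer: 14 7 8 1 15 10 2 16 9 11 4 12 5 17 13 3 0 18 6

Derivation:
Char counts: '$':1, 'r':2, 's':1, 't':3, 'v':1, 'w':2, 'x':4, 'y':2, 'z':3
C (first-col start): C('$')=0, C('r')=1, C('s')=3, C('t')=4, C('v')=7, C('w')=8, C('x')=10, C('y')=14, C('z')=16
L[0]='y': occ=0, LF[0]=C('y')+0=14+0=14
L[1]='v': occ=0, LF[1]=C('v')+0=7+0=7
L[2]='w': occ=0, LF[2]=C('w')+0=8+0=8
L[3]='r': occ=0, LF[3]=C('r')+0=1+0=1
L[4]='y': occ=1, LF[4]=C('y')+1=14+1=15
L[5]='x': occ=0, LF[5]=C('x')+0=10+0=10
L[6]='r': occ=1, LF[6]=C('r')+1=1+1=2
L[7]='z': occ=0, LF[7]=C('z')+0=16+0=16
L[8]='w': occ=1, LF[8]=C('w')+1=8+1=9
L[9]='x': occ=1, LF[9]=C('x')+1=10+1=11
L[10]='t': occ=0, LF[10]=C('t')+0=4+0=4
L[11]='x': occ=2, LF[11]=C('x')+2=10+2=12
L[12]='t': occ=1, LF[12]=C('t')+1=4+1=5
L[13]='z': occ=1, LF[13]=C('z')+1=16+1=17
L[14]='x': occ=3, LF[14]=C('x')+3=10+3=13
L[15]='s': occ=0, LF[15]=C('s')+0=3+0=3
L[16]='$': occ=0, LF[16]=C('$')+0=0+0=0
L[17]='z': occ=2, LF[17]=C('z')+2=16+2=18
L[18]='t': occ=2, LF[18]=C('t')+2=4+2=6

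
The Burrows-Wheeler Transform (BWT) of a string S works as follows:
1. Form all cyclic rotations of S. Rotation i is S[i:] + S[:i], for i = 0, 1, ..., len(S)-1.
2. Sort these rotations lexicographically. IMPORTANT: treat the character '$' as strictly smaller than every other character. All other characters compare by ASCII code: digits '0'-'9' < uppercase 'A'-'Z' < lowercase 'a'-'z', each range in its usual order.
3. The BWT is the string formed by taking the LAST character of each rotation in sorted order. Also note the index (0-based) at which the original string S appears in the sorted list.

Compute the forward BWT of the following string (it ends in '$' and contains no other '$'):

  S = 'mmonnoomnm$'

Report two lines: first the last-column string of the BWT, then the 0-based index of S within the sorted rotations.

Answer: mn$ommonomn
2

Derivation:
All 11 rotations (rotation i = S[i:]+S[:i]):
  rot[0] = mmonnoomnm$
  rot[1] = monnoomnm$m
  rot[2] = onnoomnm$mm
  rot[3] = nnoomnm$mmo
  rot[4] = noomnm$mmon
  rot[5] = oomnm$mmonn
  rot[6] = omnm$mmonno
  rot[7] = mnm$mmonnoo
  rot[8] = nm$mmonnoom
  rot[9] = m$mmonnoomn
  rot[10] = $mmonnoomnm
Sorted (with $ < everything):
  sorted[0] = $mmonnoomnm  (last char: 'm')
  sorted[1] = m$mmonnoomn  (last char: 'n')
  sorted[2] = mmonnoomnm$  (last char: '$')
  sorted[3] = mnm$mmonnoo  (last char: 'o')
  sorted[4] = monnoomnm$m  (last char: 'm')
  sorted[5] = nm$mmonnoom  (last char: 'm')
  sorted[6] = nnoomnm$mmo  (last char: 'o')
  sorted[7] = noomnm$mmon  (last char: 'n')
  sorted[8] = omnm$mmonno  (last char: 'o')
  sorted[9] = onnoomnm$mm  (last char: 'm')
  sorted[10] = oomnm$mmonn  (last char: 'n')
Last column: mn$ommonomn
Original string S is at sorted index 2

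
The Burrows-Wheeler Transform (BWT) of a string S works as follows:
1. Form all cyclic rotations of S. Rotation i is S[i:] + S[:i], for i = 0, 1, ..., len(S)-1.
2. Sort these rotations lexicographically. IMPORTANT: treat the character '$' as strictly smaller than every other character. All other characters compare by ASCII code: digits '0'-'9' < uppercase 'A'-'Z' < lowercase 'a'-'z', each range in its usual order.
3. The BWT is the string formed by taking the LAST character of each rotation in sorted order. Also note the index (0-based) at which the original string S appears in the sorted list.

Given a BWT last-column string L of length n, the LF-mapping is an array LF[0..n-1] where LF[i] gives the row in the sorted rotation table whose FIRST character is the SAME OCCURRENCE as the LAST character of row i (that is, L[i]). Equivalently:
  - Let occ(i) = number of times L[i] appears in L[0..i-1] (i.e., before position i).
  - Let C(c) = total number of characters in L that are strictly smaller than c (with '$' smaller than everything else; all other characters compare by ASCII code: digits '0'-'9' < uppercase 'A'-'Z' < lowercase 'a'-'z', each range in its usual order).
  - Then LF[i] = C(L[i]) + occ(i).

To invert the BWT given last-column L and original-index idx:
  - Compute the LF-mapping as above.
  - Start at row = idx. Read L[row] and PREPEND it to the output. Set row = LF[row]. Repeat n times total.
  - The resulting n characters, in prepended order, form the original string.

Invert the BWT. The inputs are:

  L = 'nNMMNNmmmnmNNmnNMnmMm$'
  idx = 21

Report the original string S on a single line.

Answer: nmnmNmmNmNMnNmNNMMMmn$

Derivation:
LF mapping: 18 5 1 2 6 7 11 12 13 19 14 8 9 15 20 10 3 21 16 4 17 0
Walk LF starting at row 21, prepending L[row]:
  step 1: row=21, L[21]='$', prepend. Next row=LF[21]=0
  step 2: row=0, L[0]='n', prepend. Next row=LF[0]=18
  step 3: row=18, L[18]='m', prepend. Next row=LF[18]=16
  step 4: row=16, L[16]='M', prepend. Next row=LF[16]=3
  step 5: row=3, L[3]='M', prepend. Next row=LF[3]=2
  step 6: row=2, L[2]='M', prepend. Next row=LF[2]=1
  step 7: row=1, L[1]='N', prepend. Next row=LF[1]=5
  step 8: row=5, L[5]='N', prepend. Next row=LF[5]=7
  step 9: row=7, L[7]='m', prepend. Next row=LF[7]=12
  step 10: row=12, L[12]='N', prepend. Next row=LF[12]=9
  step 11: row=9, L[9]='n', prepend. Next row=LF[9]=19
  step 12: row=19, L[19]='M', prepend. Next row=LF[19]=4
  step 13: row=4, L[4]='N', prepend. Next row=LF[4]=6
  step 14: row=6, L[6]='m', prepend. Next row=LF[6]=11
  step 15: row=11, L[11]='N', prepend. Next row=LF[11]=8
  step 16: row=8, L[8]='m', prepend. Next row=LF[8]=13
  step 17: row=13, L[13]='m', prepend. Next row=LF[13]=15
  step 18: row=15, L[15]='N', prepend. Next row=LF[15]=10
  step 19: row=10, L[10]='m', prepend. Next row=LF[10]=14
  step 20: row=14, L[14]='n', prepend. Next row=LF[14]=20
  step 21: row=20, L[20]='m', prepend. Next row=LF[20]=17
  step 22: row=17, L[17]='n', prepend. Next row=LF[17]=21
Reversed output: nmnmNmmNmNMnNmNNMMMmn$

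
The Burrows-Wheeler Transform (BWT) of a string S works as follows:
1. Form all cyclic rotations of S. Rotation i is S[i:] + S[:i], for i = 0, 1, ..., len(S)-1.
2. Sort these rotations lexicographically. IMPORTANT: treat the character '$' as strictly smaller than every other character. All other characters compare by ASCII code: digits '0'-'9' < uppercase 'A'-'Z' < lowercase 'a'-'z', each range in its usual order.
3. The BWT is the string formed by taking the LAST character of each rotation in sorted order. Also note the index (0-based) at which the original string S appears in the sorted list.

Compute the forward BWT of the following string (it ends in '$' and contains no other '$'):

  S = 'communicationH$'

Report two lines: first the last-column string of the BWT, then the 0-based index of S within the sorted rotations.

All 15 rotations (rotation i = S[i:]+S[:i]):
  rot[0] = communicationH$
  rot[1] = ommunicationH$c
  rot[2] = mmunicationH$co
  rot[3] = municationH$com
  rot[4] = unicationH$comm
  rot[5] = nicationH$commu
  rot[6] = icationH$commun
  rot[7] = cationH$communi
  rot[8] = ationH$communic
  rot[9] = tionH$communica
  rot[10] = ionH$communicat
  rot[11] = onH$communicati
  rot[12] = nH$communicatio
  rot[13] = H$communication
  rot[14] = $communicationH
Sorted (with $ < everything):
  sorted[0] = $communicationH  (last char: 'H')
  sorted[1] = H$communication  (last char: 'n')
  sorted[2] = ationH$communic  (last char: 'c')
  sorted[3] = cationH$communi  (last char: 'i')
  sorted[4] = communicationH$  (last char: '$')
  sorted[5] = icationH$commun  (last char: 'n')
  sorted[6] = ionH$communicat  (last char: 't')
  sorted[7] = mmunicationH$co  (last char: 'o')
  sorted[8] = municationH$com  (last char: 'm')
  sorted[9] = nH$communicatio  (last char: 'o')
  sorted[10] = nicationH$commu  (last char: 'u')
  sorted[11] = ommunicationH$c  (last char: 'c')
  sorted[12] = onH$communicati  (last char: 'i')
  sorted[13] = tionH$communica  (last char: 'a')
  sorted[14] = unicationH$comm  (last char: 'm')
Last column: Hnci$ntomouciam
Original string S is at sorted index 4

Answer: Hnci$ntomouciam
4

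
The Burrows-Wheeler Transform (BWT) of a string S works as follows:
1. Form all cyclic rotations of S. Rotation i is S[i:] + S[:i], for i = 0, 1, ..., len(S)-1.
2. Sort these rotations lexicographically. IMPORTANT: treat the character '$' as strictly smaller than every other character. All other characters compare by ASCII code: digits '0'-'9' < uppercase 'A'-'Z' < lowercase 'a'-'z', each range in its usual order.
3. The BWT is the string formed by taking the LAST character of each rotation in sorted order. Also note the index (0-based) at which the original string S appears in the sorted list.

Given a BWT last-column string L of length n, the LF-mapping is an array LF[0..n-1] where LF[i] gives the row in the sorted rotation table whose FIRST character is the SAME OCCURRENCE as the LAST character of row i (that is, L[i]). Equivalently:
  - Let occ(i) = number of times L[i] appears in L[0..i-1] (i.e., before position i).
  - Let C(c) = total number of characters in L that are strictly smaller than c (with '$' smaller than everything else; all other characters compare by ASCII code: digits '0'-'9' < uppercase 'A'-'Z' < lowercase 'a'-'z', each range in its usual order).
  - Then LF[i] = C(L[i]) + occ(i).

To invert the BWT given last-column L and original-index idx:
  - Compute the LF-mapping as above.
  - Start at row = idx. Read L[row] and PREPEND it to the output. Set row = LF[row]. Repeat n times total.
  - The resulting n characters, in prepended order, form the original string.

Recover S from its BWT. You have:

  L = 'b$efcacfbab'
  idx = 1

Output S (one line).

Answer: abfccbeafb$

Derivation:
LF mapping: 3 0 8 9 6 1 7 10 4 2 5
Walk LF starting at row 1, prepending L[row]:
  step 1: row=1, L[1]='$', prepend. Next row=LF[1]=0
  step 2: row=0, L[0]='b', prepend. Next row=LF[0]=3
  step 3: row=3, L[3]='f', prepend. Next row=LF[3]=9
  step 4: row=9, L[9]='a', prepend. Next row=LF[9]=2
  step 5: row=2, L[2]='e', prepend. Next row=LF[2]=8
  step 6: row=8, L[8]='b', prepend. Next row=LF[8]=4
  step 7: row=4, L[4]='c', prepend. Next row=LF[4]=6
  step 8: row=6, L[6]='c', prepend. Next row=LF[6]=7
  step 9: row=7, L[7]='f', prepend. Next row=LF[7]=10
  step 10: row=10, L[10]='b', prepend. Next row=LF[10]=5
  step 11: row=5, L[5]='a', prepend. Next row=LF[5]=1
Reversed output: abfccbeafb$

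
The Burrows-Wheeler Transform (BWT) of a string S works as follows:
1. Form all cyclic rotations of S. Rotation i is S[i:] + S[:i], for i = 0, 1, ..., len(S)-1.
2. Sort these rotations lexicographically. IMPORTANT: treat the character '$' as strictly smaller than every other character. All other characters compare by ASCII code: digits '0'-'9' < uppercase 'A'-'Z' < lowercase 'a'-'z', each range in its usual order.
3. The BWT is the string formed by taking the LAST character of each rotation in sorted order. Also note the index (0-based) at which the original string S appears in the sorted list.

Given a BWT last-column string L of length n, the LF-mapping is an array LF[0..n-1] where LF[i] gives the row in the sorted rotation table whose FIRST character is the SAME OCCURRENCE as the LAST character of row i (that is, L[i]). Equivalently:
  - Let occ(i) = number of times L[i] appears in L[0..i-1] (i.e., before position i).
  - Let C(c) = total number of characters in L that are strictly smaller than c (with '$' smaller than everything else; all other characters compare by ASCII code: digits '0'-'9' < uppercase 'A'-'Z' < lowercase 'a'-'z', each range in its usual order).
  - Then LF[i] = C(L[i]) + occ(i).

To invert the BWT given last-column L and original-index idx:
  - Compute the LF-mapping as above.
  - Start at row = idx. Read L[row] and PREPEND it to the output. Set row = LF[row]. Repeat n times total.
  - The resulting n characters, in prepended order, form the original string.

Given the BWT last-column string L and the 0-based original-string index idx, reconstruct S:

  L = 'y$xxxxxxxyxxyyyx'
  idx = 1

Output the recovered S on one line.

LF mapping: 11 0 1 2 3 4 5 6 7 12 8 9 13 14 15 10
Walk LF starting at row 1, prepending L[row]:
  step 1: row=1, L[1]='$', prepend. Next row=LF[1]=0
  step 2: row=0, L[0]='y', prepend. Next row=LF[0]=11
  step 3: row=11, L[11]='x', prepend. Next row=LF[11]=9
  step 4: row=9, L[9]='y', prepend. Next row=LF[9]=12
  step 5: row=12, L[12]='y', prepend. Next row=LF[12]=13
  step 6: row=13, L[13]='y', prepend. Next row=LF[13]=14
  step 7: row=14, L[14]='y', prepend. Next row=LF[14]=15
  step 8: row=15, L[15]='x', prepend. Next row=LF[15]=10
  step 9: row=10, L[10]='x', prepend. Next row=LF[10]=8
  step 10: row=8, L[8]='x', prepend. Next row=LF[8]=7
  step 11: row=7, L[7]='x', prepend. Next row=LF[7]=6
  step 12: row=6, L[6]='x', prepend. Next row=LF[6]=5
  step 13: row=5, L[5]='x', prepend. Next row=LF[5]=4
  step 14: row=4, L[4]='x', prepend. Next row=LF[4]=3
  step 15: row=3, L[3]='x', prepend. Next row=LF[3]=2
  step 16: row=2, L[2]='x', prepend. Next row=LF[2]=1
Reversed output: xxxxxxxxxyyyyxy$

Answer: xxxxxxxxxyyyyxy$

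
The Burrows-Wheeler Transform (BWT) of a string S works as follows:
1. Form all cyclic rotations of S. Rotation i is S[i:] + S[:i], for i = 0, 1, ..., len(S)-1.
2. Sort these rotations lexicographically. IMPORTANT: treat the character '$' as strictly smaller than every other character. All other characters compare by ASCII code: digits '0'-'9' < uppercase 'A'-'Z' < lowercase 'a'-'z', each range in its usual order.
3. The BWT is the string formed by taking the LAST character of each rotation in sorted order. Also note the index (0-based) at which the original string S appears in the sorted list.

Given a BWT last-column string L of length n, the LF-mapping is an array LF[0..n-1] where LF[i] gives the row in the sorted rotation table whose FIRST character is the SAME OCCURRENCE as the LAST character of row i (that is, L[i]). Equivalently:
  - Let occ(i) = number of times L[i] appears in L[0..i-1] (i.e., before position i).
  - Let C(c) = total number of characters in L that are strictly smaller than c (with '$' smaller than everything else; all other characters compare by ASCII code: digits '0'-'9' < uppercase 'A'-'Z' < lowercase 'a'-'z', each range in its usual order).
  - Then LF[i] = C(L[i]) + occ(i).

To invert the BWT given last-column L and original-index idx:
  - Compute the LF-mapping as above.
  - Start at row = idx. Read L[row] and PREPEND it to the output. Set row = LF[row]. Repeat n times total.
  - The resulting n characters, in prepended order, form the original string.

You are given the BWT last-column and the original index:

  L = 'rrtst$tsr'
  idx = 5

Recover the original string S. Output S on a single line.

LF mapping: 1 2 6 4 7 0 8 5 3
Walk LF starting at row 5, prepending L[row]:
  step 1: row=5, L[5]='$', prepend. Next row=LF[5]=0
  step 2: row=0, L[0]='r', prepend. Next row=LF[0]=1
  step 3: row=1, L[1]='r', prepend. Next row=LF[1]=2
  step 4: row=2, L[2]='t', prepend. Next row=LF[2]=6
  step 5: row=6, L[6]='t', prepend. Next row=LF[6]=8
  step 6: row=8, L[8]='r', prepend. Next row=LF[8]=3
  step 7: row=3, L[3]='s', prepend. Next row=LF[3]=4
  step 8: row=4, L[4]='t', prepend. Next row=LF[4]=7
  step 9: row=7, L[7]='s', prepend. Next row=LF[7]=5
Reversed output: stsrttrr$

Answer: stsrttrr$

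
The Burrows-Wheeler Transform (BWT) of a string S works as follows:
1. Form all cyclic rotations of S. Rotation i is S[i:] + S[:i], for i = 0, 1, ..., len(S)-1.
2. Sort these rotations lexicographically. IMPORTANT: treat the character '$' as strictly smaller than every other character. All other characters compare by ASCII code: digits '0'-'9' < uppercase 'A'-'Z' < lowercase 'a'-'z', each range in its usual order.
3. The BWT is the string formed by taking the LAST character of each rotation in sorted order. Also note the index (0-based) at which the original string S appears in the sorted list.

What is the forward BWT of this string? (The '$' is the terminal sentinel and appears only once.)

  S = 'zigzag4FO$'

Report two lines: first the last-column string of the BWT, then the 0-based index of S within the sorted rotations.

All 10 rotations (rotation i = S[i:]+S[:i]):
  rot[0] = zigzag4FO$
  rot[1] = igzag4FO$z
  rot[2] = gzag4FO$zi
  rot[3] = zag4FO$zig
  rot[4] = ag4FO$zigz
  rot[5] = g4FO$zigza
  rot[6] = 4FO$zigzag
  rot[7] = FO$zigzag4
  rot[8] = O$zigzag4F
  rot[9] = $zigzag4FO
Sorted (with $ < everything):
  sorted[0] = $zigzag4FO  (last char: 'O')
  sorted[1] = 4FO$zigzag  (last char: 'g')
  sorted[2] = FO$zigzag4  (last char: '4')
  sorted[3] = O$zigzag4F  (last char: 'F')
  sorted[4] = ag4FO$zigz  (last char: 'z')
  sorted[5] = g4FO$zigza  (last char: 'a')
  sorted[6] = gzag4FO$zi  (last char: 'i')
  sorted[7] = igzag4FO$z  (last char: 'z')
  sorted[8] = zag4FO$zig  (last char: 'g')
  sorted[9] = zigzag4FO$  (last char: '$')
Last column: Og4Fzaizg$
Original string S is at sorted index 9

Answer: Og4Fzaizg$
9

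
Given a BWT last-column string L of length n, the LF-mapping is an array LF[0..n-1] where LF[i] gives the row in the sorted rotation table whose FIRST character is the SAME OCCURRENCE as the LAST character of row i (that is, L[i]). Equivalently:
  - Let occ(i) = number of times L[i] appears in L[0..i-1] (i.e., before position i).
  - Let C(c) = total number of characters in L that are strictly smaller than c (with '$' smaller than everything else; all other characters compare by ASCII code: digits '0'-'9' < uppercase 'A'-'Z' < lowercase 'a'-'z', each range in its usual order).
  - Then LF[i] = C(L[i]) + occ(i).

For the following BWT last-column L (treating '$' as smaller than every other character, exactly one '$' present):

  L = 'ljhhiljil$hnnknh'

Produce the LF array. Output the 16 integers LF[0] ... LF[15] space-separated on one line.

Answer: 10 7 1 2 5 11 8 6 12 0 3 13 14 9 15 4

Derivation:
Char counts: '$':1, 'h':4, 'i':2, 'j':2, 'k':1, 'l':3, 'n':3
C (first-col start): C('$')=0, C('h')=1, C('i')=5, C('j')=7, C('k')=9, C('l')=10, C('n')=13
L[0]='l': occ=0, LF[0]=C('l')+0=10+0=10
L[1]='j': occ=0, LF[1]=C('j')+0=7+0=7
L[2]='h': occ=0, LF[2]=C('h')+0=1+0=1
L[3]='h': occ=1, LF[3]=C('h')+1=1+1=2
L[4]='i': occ=0, LF[4]=C('i')+0=5+0=5
L[5]='l': occ=1, LF[5]=C('l')+1=10+1=11
L[6]='j': occ=1, LF[6]=C('j')+1=7+1=8
L[7]='i': occ=1, LF[7]=C('i')+1=5+1=6
L[8]='l': occ=2, LF[8]=C('l')+2=10+2=12
L[9]='$': occ=0, LF[9]=C('$')+0=0+0=0
L[10]='h': occ=2, LF[10]=C('h')+2=1+2=3
L[11]='n': occ=0, LF[11]=C('n')+0=13+0=13
L[12]='n': occ=1, LF[12]=C('n')+1=13+1=14
L[13]='k': occ=0, LF[13]=C('k')+0=9+0=9
L[14]='n': occ=2, LF[14]=C('n')+2=13+2=15
L[15]='h': occ=3, LF[15]=C('h')+3=1+3=4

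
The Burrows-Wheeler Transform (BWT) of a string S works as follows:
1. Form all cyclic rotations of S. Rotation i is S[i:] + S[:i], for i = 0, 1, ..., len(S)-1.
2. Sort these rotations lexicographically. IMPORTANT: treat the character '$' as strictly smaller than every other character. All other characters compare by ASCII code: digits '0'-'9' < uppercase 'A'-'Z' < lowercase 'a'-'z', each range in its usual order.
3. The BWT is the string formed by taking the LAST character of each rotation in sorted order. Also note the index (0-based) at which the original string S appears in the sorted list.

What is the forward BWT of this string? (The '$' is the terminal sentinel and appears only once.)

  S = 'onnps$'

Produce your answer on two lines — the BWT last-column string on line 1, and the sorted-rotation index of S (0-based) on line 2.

All 6 rotations (rotation i = S[i:]+S[:i]):
  rot[0] = onnps$
  rot[1] = nnps$o
  rot[2] = nps$on
  rot[3] = ps$onn
  rot[4] = s$onnp
  rot[5] = $onnps
Sorted (with $ < everything):
  sorted[0] = $onnps  (last char: 's')
  sorted[1] = nnps$o  (last char: 'o')
  sorted[2] = nps$on  (last char: 'n')
  sorted[3] = onnps$  (last char: '$')
  sorted[4] = ps$onn  (last char: 'n')
  sorted[5] = s$onnp  (last char: 'p')
Last column: son$np
Original string S is at sorted index 3

Answer: son$np
3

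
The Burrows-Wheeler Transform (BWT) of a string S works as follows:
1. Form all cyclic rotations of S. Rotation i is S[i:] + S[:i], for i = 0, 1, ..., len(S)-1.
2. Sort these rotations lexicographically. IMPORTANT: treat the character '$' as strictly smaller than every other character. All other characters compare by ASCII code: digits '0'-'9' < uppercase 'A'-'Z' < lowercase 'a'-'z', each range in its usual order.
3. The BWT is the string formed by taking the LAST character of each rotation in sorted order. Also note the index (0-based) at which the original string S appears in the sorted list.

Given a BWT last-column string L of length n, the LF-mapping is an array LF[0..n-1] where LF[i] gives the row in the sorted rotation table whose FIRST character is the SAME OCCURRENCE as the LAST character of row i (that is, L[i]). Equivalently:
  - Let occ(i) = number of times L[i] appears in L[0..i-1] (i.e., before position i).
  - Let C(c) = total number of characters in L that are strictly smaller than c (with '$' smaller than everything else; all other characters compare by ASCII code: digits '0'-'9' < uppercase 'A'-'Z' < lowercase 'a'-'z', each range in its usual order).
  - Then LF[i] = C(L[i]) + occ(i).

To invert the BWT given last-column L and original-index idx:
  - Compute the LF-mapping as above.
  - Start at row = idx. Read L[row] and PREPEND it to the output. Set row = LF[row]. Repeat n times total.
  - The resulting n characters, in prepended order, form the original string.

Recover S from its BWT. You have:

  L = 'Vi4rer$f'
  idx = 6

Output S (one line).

LF mapping: 2 5 1 6 3 7 0 4
Walk LF starting at row 6, prepending L[row]:
  step 1: row=6, L[6]='$', prepend. Next row=LF[6]=0
  step 2: row=0, L[0]='V', prepend. Next row=LF[0]=2
  step 3: row=2, L[2]='4', prepend. Next row=LF[2]=1
  step 4: row=1, L[1]='i', prepend. Next row=LF[1]=5
  step 5: row=5, L[5]='r', prepend. Next row=LF[5]=7
  step 6: row=7, L[7]='f', prepend. Next row=LF[7]=4
  step 7: row=4, L[4]='e', prepend. Next row=LF[4]=3
  step 8: row=3, L[3]='r', prepend. Next row=LF[3]=6
Reversed output: refri4V$

Answer: refri4V$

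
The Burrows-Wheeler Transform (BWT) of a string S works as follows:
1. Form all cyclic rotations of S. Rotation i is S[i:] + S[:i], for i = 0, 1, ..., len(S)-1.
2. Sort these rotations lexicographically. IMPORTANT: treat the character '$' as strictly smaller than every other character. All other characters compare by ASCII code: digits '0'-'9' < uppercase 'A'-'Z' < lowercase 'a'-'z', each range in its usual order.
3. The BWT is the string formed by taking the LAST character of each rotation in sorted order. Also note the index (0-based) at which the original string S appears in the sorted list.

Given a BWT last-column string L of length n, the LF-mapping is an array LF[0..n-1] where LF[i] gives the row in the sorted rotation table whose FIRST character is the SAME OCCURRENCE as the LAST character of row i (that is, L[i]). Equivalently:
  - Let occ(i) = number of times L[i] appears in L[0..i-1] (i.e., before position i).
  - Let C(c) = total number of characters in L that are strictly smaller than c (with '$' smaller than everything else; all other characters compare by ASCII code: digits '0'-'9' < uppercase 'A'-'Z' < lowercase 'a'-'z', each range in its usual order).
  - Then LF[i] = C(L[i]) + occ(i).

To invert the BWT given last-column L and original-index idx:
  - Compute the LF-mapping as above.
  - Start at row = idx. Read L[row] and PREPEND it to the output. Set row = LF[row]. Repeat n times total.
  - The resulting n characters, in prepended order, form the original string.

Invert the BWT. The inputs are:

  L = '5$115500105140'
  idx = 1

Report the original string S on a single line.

LF mapping: 10 0 5 6 11 12 1 2 7 3 13 8 9 4
Walk LF starting at row 1, prepending L[row]:
  step 1: row=1, L[1]='$', prepend. Next row=LF[1]=0
  step 2: row=0, L[0]='5', prepend. Next row=LF[0]=10
  step 3: row=10, L[10]='5', prepend. Next row=LF[10]=13
  step 4: row=13, L[13]='0', prepend. Next row=LF[13]=4
  step 5: row=4, L[4]='5', prepend. Next row=LF[4]=11
  step 6: row=11, L[11]='1', prepend. Next row=LF[11]=8
  step 7: row=8, L[8]='1', prepend. Next row=LF[8]=7
  step 8: row=7, L[7]='0', prepend. Next row=LF[7]=2
  step 9: row=2, L[2]='1', prepend. Next row=LF[2]=5
  step 10: row=5, L[5]='5', prepend. Next row=LF[5]=12
  step 11: row=12, L[12]='4', prepend. Next row=LF[12]=9
  step 12: row=9, L[9]='0', prepend. Next row=LF[9]=3
  step 13: row=3, L[3]='1', prepend. Next row=LF[3]=6
  step 14: row=6, L[6]='0', prepend. Next row=LF[6]=1
Reversed output: 0104510115055$

Answer: 0104510115055$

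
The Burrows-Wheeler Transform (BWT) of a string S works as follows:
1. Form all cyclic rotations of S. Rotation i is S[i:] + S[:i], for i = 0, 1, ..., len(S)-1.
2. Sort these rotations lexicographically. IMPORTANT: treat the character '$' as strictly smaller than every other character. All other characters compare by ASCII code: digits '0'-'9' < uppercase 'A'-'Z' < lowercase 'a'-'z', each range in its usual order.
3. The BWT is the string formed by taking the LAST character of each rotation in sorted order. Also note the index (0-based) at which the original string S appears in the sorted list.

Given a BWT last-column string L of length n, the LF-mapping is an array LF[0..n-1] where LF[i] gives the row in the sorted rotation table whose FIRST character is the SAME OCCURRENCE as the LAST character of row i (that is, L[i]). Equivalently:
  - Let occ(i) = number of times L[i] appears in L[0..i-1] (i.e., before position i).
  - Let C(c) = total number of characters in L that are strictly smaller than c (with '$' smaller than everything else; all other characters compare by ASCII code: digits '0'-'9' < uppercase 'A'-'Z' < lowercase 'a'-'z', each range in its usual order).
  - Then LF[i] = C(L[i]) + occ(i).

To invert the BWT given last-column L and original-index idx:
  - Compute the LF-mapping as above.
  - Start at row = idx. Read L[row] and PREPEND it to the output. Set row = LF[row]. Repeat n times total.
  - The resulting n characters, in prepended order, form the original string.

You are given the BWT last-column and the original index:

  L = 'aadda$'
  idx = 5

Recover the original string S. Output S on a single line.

LF mapping: 1 2 4 5 3 0
Walk LF starting at row 5, prepending L[row]:
  step 1: row=5, L[5]='$', prepend. Next row=LF[5]=0
  step 2: row=0, L[0]='a', prepend. Next row=LF[0]=1
  step 3: row=1, L[1]='a', prepend. Next row=LF[1]=2
  step 4: row=2, L[2]='d', prepend. Next row=LF[2]=4
  step 5: row=4, L[4]='a', prepend. Next row=LF[4]=3
  step 6: row=3, L[3]='d', prepend. Next row=LF[3]=5
Reversed output: dadaa$

Answer: dadaa$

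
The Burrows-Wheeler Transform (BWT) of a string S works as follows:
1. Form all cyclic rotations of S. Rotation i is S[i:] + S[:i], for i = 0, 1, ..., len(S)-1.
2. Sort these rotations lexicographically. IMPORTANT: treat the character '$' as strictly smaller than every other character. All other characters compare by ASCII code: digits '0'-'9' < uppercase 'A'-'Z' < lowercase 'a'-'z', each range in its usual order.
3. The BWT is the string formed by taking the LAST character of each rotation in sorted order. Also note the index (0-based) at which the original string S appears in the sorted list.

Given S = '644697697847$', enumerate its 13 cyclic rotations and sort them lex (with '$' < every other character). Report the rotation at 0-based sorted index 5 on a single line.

All 13 rotations (rotation i = S[i:]+S[:i]):
  rot[0] = 644697697847$
  rot[1] = 44697697847$6
  rot[2] = 4697697847$64
  rot[3] = 697697847$644
  rot[4] = 97697847$6446
  rot[5] = 7697847$64469
  rot[6] = 697847$644697
  rot[7] = 97847$6446976
  rot[8] = 7847$64469769
  rot[9] = 847$644697697
  rot[10] = 47$6446976978
  rot[11] = 7$64469769784
  rot[12] = $644697697847
Sorted (with $ < everything):
  sorted[0] = $644697697847
  sorted[1] = 44697697847$6
  sorted[2] = 4697697847$64
  sorted[3] = 47$6446976978
  sorted[4] = 644697697847$
  sorted[5] = 697697847$644
  sorted[6] = 697847$644697
  sorted[7] = 7$64469769784
  sorted[8] = 7697847$64469
  sorted[9] = 7847$64469769
  sorted[10] = 847$644697697
  sorted[11] = 97697847$6446
  sorted[12] = 97847$6446976
sorted[5] = 697697847$644

Answer: 697697847$644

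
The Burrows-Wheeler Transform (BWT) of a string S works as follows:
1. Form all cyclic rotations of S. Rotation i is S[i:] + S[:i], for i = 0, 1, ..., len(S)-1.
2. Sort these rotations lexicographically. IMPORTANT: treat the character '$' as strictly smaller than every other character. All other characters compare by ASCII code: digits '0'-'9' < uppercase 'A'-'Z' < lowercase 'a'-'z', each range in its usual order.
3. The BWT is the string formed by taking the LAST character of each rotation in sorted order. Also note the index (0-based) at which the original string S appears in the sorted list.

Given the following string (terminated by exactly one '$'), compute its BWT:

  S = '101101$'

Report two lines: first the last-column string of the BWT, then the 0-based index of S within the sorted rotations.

Answer: 11101$0
5

Derivation:
All 7 rotations (rotation i = S[i:]+S[:i]):
  rot[0] = 101101$
  rot[1] = 01101$1
  rot[2] = 1101$10
  rot[3] = 101$101
  rot[4] = 01$1011
  rot[5] = 1$10110
  rot[6] = $101101
Sorted (with $ < everything):
  sorted[0] = $101101  (last char: '1')
  sorted[1] = 01$1011  (last char: '1')
  sorted[2] = 01101$1  (last char: '1')
  sorted[3] = 1$10110  (last char: '0')
  sorted[4] = 101$101  (last char: '1')
  sorted[5] = 101101$  (last char: '$')
  sorted[6] = 1101$10  (last char: '0')
Last column: 11101$0
Original string S is at sorted index 5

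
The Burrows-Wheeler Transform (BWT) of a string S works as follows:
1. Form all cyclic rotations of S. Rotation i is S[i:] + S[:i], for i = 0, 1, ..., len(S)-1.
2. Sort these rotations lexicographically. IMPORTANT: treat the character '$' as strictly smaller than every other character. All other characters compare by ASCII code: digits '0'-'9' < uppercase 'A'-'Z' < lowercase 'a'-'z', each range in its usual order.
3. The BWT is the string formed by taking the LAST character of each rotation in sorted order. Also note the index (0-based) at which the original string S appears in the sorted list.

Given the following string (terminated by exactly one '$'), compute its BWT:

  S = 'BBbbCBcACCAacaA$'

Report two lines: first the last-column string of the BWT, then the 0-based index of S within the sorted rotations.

Answer: AacC$BCCbAcAbBBa
4

Derivation:
All 16 rotations (rotation i = S[i:]+S[:i]):
  rot[0] = BBbbCBcACCAacaA$
  rot[1] = BbbCBcACCAacaA$B
  rot[2] = bbCBcACCAacaA$BB
  rot[3] = bCBcACCAacaA$BBb
  rot[4] = CBcACCAacaA$BBbb
  rot[5] = BcACCAacaA$BBbbC
  rot[6] = cACCAacaA$BBbbCB
  rot[7] = ACCAacaA$BBbbCBc
  rot[8] = CCAacaA$BBbbCBcA
  rot[9] = CAacaA$BBbbCBcAC
  rot[10] = AacaA$BBbbCBcACC
  rot[11] = acaA$BBbbCBcACCA
  rot[12] = caA$BBbbCBcACCAa
  rot[13] = aA$BBbbCBcACCAac
  rot[14] = A$BBbbCBcACCAaca
  rot[15] = $BBbbCBcACCAacaA
Sorted (with $ < everything):
  sorted[0] = $BBbbCBcACCAacaA  (last char: 'A')
  sorted[1] = A$BBbbCBcACCAaca  (last char: 'a')
  sorted[2] = ACCAacaA$BBbbCBc  (last char: 'c')
  sorted[3] = AacaA$BBbbCBcACC  (last char: 'C')
  sorted[4] = BBbbCBcACCAacaA$  (last char: '$')
  sorted[5] = BbbCBcACCAacaA$B  (last char: 'B')
  sorted[6] = BcACCAacaA$BBbbC  (last char: 'C')
  sorted[7] = CAacaA$BBbbCBcAC  (last char: 'C')
  sorted[8] = CBcACCAacaA$BBbb  (last char: 'b')
  sorted[9] = CCAacaA$BBbbCBcA  (last char: 'A')
  sorted[10] = aA$BBbbCBcACCAac  (last char: 'c')
  sorted[11] = acaA$BBbbCBcACCA  (last char: 'A')
  sorted[12] = bCBcACCAacaA$BBb  (last char: 'b')
  sorted[13] = bbCBcACCAacaA$BB  (last char: 'B')
  sorted[14] = cACCAacaA$BBbbCB  (last char: 'B')
  sorted[15] = caA$BBbbCBcACCAa  (last char: 'a')
Last column: AacC$BCCbAcAbBBa
Original string S is at sorted index 4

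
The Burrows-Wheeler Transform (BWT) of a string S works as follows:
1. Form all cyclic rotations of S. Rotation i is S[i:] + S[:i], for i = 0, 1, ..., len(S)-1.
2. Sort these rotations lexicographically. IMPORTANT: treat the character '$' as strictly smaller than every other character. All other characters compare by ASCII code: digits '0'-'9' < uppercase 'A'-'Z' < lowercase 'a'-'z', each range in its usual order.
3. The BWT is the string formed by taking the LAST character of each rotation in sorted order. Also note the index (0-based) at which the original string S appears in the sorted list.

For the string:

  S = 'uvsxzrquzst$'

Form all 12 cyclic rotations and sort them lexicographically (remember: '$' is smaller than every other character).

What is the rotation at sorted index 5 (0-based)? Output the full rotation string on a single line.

Answer: t$uvsxzrquzs

Derivation:
All 12 rotations (rotation i = S[i:]+S[:i]):
  rot[0] = uvsxzrquzst$
  rot[1] = vsxzrquzst$u
  rot[2] = sxzrquzst$uv
  rot[3] = xzrquzst$uvs
  rot[4] = zrquzst$uvsx
  rot[5] = rquzst$uvsxz
  rot[6] = quzst$uvsxzr
  rot[7] = uzst$uvsxzrq
  rot[8] = zst$uvsxzrqu
  rot[9] = st$uvsxzrquz
  rot[10] = t$uvsxzrquzs
  rot[11] = $uvsxzrquzst
Sorted (with $ < everything):
  sorted[0] = $uvsxzrquzst
  sorted[1] = quzst$uvsxzr
  sorted[2] = rquzst$uvsxz
  sorted[3] = st$uvsxzrquz
  sorted[4] = sxzrquzst$uv
  sorted[5] = t$uvsxzrquzs
  sorted[6] = uvsxzrquzst$
  sorted[7] = uzst$uvsxzrq
  sorted[8] = vsxzrquzst$u
  sorted[9] = xzrquzst$uvs
  sorted[10] = zrquzst$uvsx
  sorted[11] = zst$uvsxzrqu
sorted[5] = t$uvsxzrquzs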